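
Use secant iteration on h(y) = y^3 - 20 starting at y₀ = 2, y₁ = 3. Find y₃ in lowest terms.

23270/8599

h(2) = -12, h(3) = 7. y₂ = 3 - 7·(3 - 2)/(7 - (-12)) = 50/19.
h(3) = 7, h(50/19) = -12180/6859. y₃ = (50/19) - (-12180/6859)·((50/19) - 3)/((-12180/6859) - 7) = 23270/8599.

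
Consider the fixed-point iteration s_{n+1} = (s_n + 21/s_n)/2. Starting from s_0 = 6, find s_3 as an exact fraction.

970993/211888

s_1 = (6 + 21/6)/2 = 19/4.
s_2 = (19/4 + 21/(19/4))/2 = 697/152.
s_3 = (697/152 + 21/(697/152))/2 = 970993/211888.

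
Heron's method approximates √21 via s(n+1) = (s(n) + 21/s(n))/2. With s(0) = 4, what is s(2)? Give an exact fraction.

s(1) = (4 + 21/4)/2 = 37/8.
s(2) = (37/8 + 21/(37/8))/2 = 2713/592.

2713/592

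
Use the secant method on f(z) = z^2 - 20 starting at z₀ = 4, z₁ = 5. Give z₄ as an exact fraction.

f(4) = -4, f(5) = 5. z₂ = 5 - 5·(5 - 4)/(5 - (-4)) = 40/9.
f(5) = 5, f(40/9) = -20/81. z₃ = (40/9) - (-20/81)·((40/9) - 5)/((-20/81) - 5) = 76/17.
f(40/9) = -20/81, f(76/17) = -4/289. z₄ = (76/17) - (-4/289)·((76/17) - (40/9))/((-4/289) - (-20/81)) = 1525/341.

1525/341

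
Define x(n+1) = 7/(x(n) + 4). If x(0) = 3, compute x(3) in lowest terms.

x(1) = 7/(3 + 4) = 1.
x(2) = 7/(1 + 4) = 7/5.
x(3) = 7/(7/5 + 4) = 35/27.

35/27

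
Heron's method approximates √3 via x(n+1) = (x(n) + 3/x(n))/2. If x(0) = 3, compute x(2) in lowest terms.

7/4

x(1) = (3 + 3/3)/2 = 2.
x(2) = (2 + 3/2)/2 = 7/4.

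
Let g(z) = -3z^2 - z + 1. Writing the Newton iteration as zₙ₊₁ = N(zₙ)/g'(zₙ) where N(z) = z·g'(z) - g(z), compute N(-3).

-28

g'(z) = -6z - 1.
N(z) = z·g'(z) - g(z) = z·(-6z - 1) - (-3z^2 - z + 1) = -3z^2 - 1.
N(-3) = -28.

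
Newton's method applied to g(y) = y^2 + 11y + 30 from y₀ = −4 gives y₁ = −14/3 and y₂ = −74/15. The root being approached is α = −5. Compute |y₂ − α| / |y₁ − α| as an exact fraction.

1/5

y₁ − α = −14/3 − (−5) = −14/3 + 5 = 1/3, so |y₁ − α| = 1/3.
y₂ − α = −74/15 − (−5) = −74/15 + 5 = 1/15, so |y₂ − α| = 1/15.
Ratio = (1/15) / (1/3) = 1/5.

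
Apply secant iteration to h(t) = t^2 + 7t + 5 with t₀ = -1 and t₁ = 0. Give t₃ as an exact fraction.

-30/37

h(-1) = -1, h(0) = 5. t₂ = 0 - 5·(0 - (-1))/(5 - (-1)) = -5/6.
h(0) = 5, h(-5/6) = -5/36. t₃ = (-5/6) - (-5/36)·((-5/6) - 0)/((-5/36) - 5) = -30/37.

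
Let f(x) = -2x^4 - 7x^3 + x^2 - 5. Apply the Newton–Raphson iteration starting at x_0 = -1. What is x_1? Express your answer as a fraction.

-14/15

f'(x) = -8x^3 - 21x^2 + 2x.
f(-1) = 1, f'(-1) = -15, so x_1 = (-1) - 1/(-15) = -14/15.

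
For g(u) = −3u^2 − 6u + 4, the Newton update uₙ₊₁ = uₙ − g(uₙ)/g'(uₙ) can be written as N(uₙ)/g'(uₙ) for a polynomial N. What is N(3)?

−31

g'(u) = −6u − 6.
N(u) = u·g'(u) − g(u) = u·(−6u − 6) − (−3u^2 − 6u + 4) = −3u^2 − 4.
N(3) = −31.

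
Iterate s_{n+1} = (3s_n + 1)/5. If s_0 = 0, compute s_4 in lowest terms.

s_1 = (3·0 + 1)/5 = 1/5.
s_2 = (3·(1/5) + 1)/5 = 8/25.
s_3 = (3·(8/25) + 1)/5 = 49/125.
s_4 = (3·(49/125) + 1)/5 = 272/625.

272/625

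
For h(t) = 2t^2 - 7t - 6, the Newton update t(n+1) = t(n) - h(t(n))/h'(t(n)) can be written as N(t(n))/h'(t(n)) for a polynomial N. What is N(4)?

38

h'(t) = 4t - 7.
N(t) = t·h'(t) - h(t) = t·(4t - 7) - (2t^2 - 7t - 6) = 2t^2 + 6.
N(4) = 38.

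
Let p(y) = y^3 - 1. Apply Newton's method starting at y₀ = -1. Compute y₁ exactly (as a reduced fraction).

-1/3

p'(y) = 3y^2.
p(-1) = -2, p'(-1) = 3, so y₁ = (-1) - (-2)/3 = -1/3.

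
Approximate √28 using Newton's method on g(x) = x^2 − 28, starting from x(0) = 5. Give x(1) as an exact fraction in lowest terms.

g'(x) = 2x.
g(5) = −3, g'(5) = 10, so x(1) = 5 − (−3)/10 = 53/10.

53/10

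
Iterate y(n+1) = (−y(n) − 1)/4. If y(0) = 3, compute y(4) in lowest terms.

−3/16

y(1) = (−3 − 1)/4 = −1.
y(2) = (−(−1) − 1)/4 = 0.
y(3) = (−0 − 1)/4 = −1/4.
y(4) = (−(−1/4) − 1)/4 = −3/16.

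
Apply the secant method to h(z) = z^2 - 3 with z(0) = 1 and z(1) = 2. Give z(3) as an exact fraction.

19/11

h(1) = -2, h(2) = 1. z(2) = 2 - 1·(2 - 1)/(1 - (-2)) = 5/3.
h(2) = 1, h(5/3) = -2/9. z(3) = (5/3) - (-2/9)·((5/3) - 2)/((-2/9) - 1) = 19/11.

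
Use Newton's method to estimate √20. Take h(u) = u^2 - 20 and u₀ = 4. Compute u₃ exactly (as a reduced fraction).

h'(u) = 2u.
h(4) = -4, h'(4) = 8, so u₁ = 4 - (-4)/8 = 9/2.
h(9/2) = 1/4, h'(9/2) = 9, so u₂ = (9/2) - (1/4)/9 = 161/36.
h(161/36) = 1/1296, h'(161/36) = 161/18, so u₃ = (161/36) - (1/1296)/(161/18) = 51841/11592.

51841/11592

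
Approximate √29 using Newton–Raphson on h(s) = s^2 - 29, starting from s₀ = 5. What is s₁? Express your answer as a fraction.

h'(s) = 2s.
h(5) = -4, h'(5) = 10, so s₁ = 5 - (-4)/10 = 27/5.

27/5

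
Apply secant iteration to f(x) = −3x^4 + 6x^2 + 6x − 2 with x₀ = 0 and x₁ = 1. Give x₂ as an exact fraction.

2/9

f(0) = −2, f(1) = 7. x₂ = 1 − 7·(1 − 0)/(7 − (−2)) = 2/9.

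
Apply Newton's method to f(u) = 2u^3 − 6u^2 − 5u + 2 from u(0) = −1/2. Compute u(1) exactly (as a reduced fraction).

−8/5

f'(u) = 6u^2 − 12u − 5.
f(−1/2) = 11/4, f'(−1/2) = 5/2, so u(1) = (−1/2) − (11/4)/(5/2) = −8/5.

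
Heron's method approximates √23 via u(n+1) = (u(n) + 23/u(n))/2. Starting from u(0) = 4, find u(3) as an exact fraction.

17913697/3735264

u(1) = (4 + 23/4)/2 = 39/8.
u(2) = (39/8 + 23/(39/8))/2 = 2993/624.
u(3) = (2993/624 + 23/(2993/624))/2 = 17913697/3735264.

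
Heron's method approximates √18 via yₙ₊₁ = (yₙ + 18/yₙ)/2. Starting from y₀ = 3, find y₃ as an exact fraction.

y₁ = (3 + 18/3)/2 = 9/2.
y₂ = (9/2 + 18/(9/2))/2 = 17/4.
y₃ = (17/4 + 18/(17/4))/2 = 577/136.

577/136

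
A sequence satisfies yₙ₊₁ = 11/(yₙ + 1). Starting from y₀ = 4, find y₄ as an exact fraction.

y₁ = 11/(4 + 1) = 11/5.
y₂ = 11/(11/5 + 1) = 55/16.
y₃ = 11/(55/16 + 1) = 176/71.
y₄ = 11/(176/71 + 1) = 781/247.

781/247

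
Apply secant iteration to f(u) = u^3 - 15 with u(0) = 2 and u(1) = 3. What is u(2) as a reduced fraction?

45/19

f(2) = -7, f(3) = 12. u(2) = 3 - 12·(3 - 2)/(12 - (-7)) = 45/19.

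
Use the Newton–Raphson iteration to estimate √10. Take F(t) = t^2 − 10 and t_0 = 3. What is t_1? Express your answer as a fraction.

F'(t) = 2t.
F(3) = −1, F'(3) = 6, so t_1 = 3 − (−1)/6 = 19/6.

19/6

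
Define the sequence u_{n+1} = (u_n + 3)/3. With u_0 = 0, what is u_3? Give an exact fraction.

u_1 = (0 + 3)/3 = 1.
u_2 = (1 + 3)/3 = 4/3.
u_3 = ((4/3) + 3)/3 = 13/9.

13/9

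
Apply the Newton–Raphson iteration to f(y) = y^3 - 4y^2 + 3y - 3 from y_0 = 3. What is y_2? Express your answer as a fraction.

159/47

f'(y) = 3y^2 - 8y + 3.
f(3) = -3, f'(3) = 6, so y_1 = 3 - (-3)/6 = 7/2.
f(7/2) = 11/8, f'(7/2) = 47/4, so y_2 = (7/2) - (11/8)/(47/4) = 159/47.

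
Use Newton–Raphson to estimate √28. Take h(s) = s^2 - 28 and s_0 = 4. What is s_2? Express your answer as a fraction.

233/44

h'(s) = 2s.
h(4) = -12, h'(4) = 8, so s_1 = 4 - (-12)/8 = 11/2.
h(11/2) = 9/4, h'(11/2) = 11, so s_2 = (11/2) - (9/4)/11 = 233/44.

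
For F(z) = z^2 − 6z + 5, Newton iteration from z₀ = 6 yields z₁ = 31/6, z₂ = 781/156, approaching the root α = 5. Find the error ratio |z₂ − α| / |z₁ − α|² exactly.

z₁ − α = 31/6 − 5 = 1/6, so |z₁ − α| = 1/6.
z₂ − α = 781/156 − 5 = 1/156, so |z₂ − α| = 1/156.
|z₁ − α|² = 1/36.
Ratio = (1/156) / (1/36) = 3/13.

3/13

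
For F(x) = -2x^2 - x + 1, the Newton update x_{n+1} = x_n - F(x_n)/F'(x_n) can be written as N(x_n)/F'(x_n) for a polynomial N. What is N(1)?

-3

F'(x) = -4x - 1.
N(x) = x·F'(x) - F(x) = x·(-4x - 1) - (-2x^2 - x + 1) = -2x^2 - 1.
N(1) = -3.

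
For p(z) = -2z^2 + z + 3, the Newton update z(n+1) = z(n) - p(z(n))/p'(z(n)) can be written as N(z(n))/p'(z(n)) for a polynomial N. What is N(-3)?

-21

p'(z) = -4z + 1.
N(z) = z·p'(z) - p(z) = z·(-4z + 1) - (-2z^2 + z + 3) = -2z^2 - 3.
N(-3) = -21.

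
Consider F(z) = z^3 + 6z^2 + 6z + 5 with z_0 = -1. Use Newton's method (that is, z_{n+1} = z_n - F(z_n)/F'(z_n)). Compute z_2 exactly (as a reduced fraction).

F'(z) = 3z^2 + 12z + 6.
F(-1) = 4, F'(-1) = -3, so z_1 = (-1) - 4/(-3) = 1/3.
F(1/3) = 208/27, F'(1/3) = 31/3, so z_2 = (1/3) - (208/27)/(31/3) = -115/279.

-115/279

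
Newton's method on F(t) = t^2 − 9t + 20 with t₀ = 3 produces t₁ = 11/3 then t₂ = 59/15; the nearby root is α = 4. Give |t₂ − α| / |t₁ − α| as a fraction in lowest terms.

t₁ − α = 11/3 − 4 = −1/3, so |t₁ − α| = 1/3.
t₂ − α = 59/15 − 4 = −1/15, so |t₂ − α| = 1/15.
Ratio = (1/15) / (1/3) = 1/5.

1/5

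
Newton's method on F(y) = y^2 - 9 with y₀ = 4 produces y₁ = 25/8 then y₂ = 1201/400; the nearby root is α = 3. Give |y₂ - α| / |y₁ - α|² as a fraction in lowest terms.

y₁ - α = 25/8 - 3 = 1/8, so |y₁ - α| = 1/8.
y₂ - α = 1201/400 - 3 = 1/400, so |y₂ - α| = 1/400.
|y₁ - α|² = 1/64.
Ratio = (1/400) / (1/64) = 4/25.

4/25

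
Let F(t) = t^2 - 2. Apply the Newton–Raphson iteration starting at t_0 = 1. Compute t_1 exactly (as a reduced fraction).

3/2

F'(t) = 2t.
F(1) = -1, F'(1) = 2, so t_1 = 1 - (-1)/2 = 3/2.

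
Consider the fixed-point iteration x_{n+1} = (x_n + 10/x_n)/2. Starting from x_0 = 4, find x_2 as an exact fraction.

329/104

x_1 = (4 + 10/4)/2 = 13/4.
x_2 = (13/4 + 10/(13/4))/2 = 329/104.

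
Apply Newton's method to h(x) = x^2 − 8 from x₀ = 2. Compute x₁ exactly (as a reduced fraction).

3

h'(x) = 2x.
h(2) = −4, h'(2) = 4, so x₁ = 2 − (−4)/4 = 3.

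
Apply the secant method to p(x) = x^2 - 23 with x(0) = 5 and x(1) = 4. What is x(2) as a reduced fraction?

p(5) = 2, p(4) = -7. x(2) = 4 - (-7)·(4 - 5)/((-7) - 2) = 43/9.

43/9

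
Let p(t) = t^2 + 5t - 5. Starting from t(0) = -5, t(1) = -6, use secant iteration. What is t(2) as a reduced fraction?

-35/6

p(-5) = -5, p(-6) = 1. t(2) = (-6) - 1·((-6) - (-5))/(1 - (-5)) = -35/6.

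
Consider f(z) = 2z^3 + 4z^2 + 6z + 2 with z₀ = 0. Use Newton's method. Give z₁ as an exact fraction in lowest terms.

−1/3

f'(z) = 6z^2 + 8z + 6.
f(0) = 2, f'(0) = 6, so z₁ = 0 − 2/6 = −1/3.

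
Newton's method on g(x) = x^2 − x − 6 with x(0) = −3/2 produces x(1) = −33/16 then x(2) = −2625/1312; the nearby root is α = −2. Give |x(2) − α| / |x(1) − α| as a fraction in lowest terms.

1/82

x(1) − α = −33/16 − (−2) = −33/16 + 2 = −1/16, so |x(1) − α| = 1/16.
x(2) − α = −2625/1312 − (−2) = −2625/1312 + 2 = −1/1312, so |x(2) − α| = 1/1312.
Ratio = (1/1312) / (1/16) = 1/82.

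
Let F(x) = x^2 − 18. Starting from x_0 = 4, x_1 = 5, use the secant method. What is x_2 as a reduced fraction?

38/9

F(4) = −2, F(5) = 7. x_2 = 5 − 7·(5 − 4)/(7 − (−2)) = 38/9.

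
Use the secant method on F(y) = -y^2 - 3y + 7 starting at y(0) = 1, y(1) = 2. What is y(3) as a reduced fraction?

F(1) = 3, F(2) = -3. y(2) = 2 - (-3)·(2 - 1)/((-3) - 3) = 3/2.
F(2) = -3, F(3/2) = 1/4. y(3) = (3/2) - (1/4)·((3/2) - 2)/((1/4) - (-3)) = 20/13.

20/13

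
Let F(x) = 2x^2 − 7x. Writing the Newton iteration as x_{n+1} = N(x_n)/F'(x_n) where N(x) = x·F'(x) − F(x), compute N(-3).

18

F'(x) = 4x − 7.
N(x) = x·F'(x) − F(x) = x·(4x − 7) − (2x^2 − 7x) = 2x^2.
N(-3) = 18.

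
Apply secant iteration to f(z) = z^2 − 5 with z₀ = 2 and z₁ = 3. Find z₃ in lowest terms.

f(2) = −1, f(3) = 4. z₂ = 3 − 4·(3 − 2)/(4 − (−1)) = 11/5.
f(3) = 4, f(11/5) = −4/25. z₃ = (11/5) − (−4/25)·((11/5) − 3)/((−4/25) − 4) = 29/13.

29/13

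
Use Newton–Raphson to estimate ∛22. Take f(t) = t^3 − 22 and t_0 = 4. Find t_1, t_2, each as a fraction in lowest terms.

t_1 = 25/8, t_2 = 21257/7500

f'(t) = 3t^2.
f(4) = 42, f'(4) = 48, so t_1 = 4 − 42/48 = 25/8.
f(25/8) = 4361/512, f'(25/8) = 1875/64, so t_2 = (25/8) − (4361/512)/(1875/64) = 21257/7500.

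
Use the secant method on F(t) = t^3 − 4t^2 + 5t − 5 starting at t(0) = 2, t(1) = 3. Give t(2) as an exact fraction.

F(2) = −3, F(3) = 1. t(2) = 3 − 1·(3 − 2)/(1 − (−3)) = 11/4.

11/4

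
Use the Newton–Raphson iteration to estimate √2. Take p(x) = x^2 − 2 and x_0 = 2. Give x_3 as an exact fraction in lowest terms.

p'(x) = 2x.
p(2) = 2, p'(2) = 4, so x_1 = 2 − 2/4 = 3/2.
p(3/2) = 1/4, p'(3/2) = 3, so x_2 = (3/2) − (1/4)/3 = 17/12.
p(17/12) = 1/144, p'(17/12) = 17/6, so x_3 = (17/12) − (1/144)/(17/6) = 577/408.

577/408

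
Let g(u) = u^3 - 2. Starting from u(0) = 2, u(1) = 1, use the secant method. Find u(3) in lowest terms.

g(2) = 6, g(1) = -1. u(2) = 1 - (-1)·(1 - 2)/((-1) - 6) = 8/7.
g(1) = -1, g(8/7) = -174/343. u(3) = (8/7) - (-174/343)·((8/7) - 1)/((-174/343) - (-1)) = 218/169.

218/169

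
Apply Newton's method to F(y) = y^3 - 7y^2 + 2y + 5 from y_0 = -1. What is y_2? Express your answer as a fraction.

-65851/95646

F'(y) = 3y^2 - 14y + 2.
F(-1) = -5, F'(-1) = 19, so y_1 = (-1) - (-5)/19 = -14/19.
F(-14/19) = -4625/6859, F'(-14/19) = 5034/361, so y_2 = (-14/19) - (-4625/6859)/(5034/361) = -65851/95646.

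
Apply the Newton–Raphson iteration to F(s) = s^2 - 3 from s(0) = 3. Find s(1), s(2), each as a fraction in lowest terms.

s(1) = 2, s(2) = 7/4

F'(s) = 2s.
F(3) = 6, F'(3) = 6, so s(1) = 3 - 6/6 = 2.
F(2) = 1, F'(2) = 4, so s(2) = 2 - 1/4 = 7/4.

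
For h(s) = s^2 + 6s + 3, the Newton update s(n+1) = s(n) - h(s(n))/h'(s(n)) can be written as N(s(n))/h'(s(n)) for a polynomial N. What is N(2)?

h'(s) = 2s + 6.
N(s) = s·h'(s) - h(s) = s·(2s + 6) - (s^2 + 6s + 3) = s^2 - 3.
N(2) = 1.

1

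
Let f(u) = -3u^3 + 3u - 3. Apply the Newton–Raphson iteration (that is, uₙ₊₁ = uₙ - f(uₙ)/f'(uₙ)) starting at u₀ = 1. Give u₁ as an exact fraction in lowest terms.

1/2

f'(u) = -9u^2 + 3.
f(1) = -3, f'(1) = -6, so u₁ = 1 - (-3)/(-6) = 1/2.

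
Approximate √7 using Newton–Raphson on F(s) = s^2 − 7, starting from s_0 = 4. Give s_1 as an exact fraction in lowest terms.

F'(s) = 2s.
F(4) = 9, F'(4) = 8, so s_1 = 4 − 9/8 = 23/8.

23/8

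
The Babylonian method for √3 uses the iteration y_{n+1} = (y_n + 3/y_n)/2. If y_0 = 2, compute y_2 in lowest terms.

97/56

y_1 = (2 + 3/2)/2 = 7/4.
y_2 = (7/4 + 3/(7/4))/2 = 97/56.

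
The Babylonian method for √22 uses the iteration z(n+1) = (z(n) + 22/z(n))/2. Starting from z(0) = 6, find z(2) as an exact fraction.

z(1) = (6 + 22/6)/2 = 29/6.
z(2) = (29/6 + 22/(29/6))/2 = 1633/348.

1633/348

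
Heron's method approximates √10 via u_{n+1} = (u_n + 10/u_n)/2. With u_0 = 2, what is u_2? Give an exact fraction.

u_1 = (2 + 10/2)/2 = 7/2.
u_2 = (7/2 + 10/(7/2))/2 = 89/28.

89/28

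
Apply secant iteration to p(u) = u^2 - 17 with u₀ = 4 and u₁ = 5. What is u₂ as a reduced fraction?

p(4) = -1, p(5) = 8. u₂ = 5 - 8·(5 - 4)/(8 - (-1)) = 37/9.

37/9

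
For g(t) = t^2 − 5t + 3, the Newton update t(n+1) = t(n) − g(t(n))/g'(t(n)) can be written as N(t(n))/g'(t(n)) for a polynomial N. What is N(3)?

g'(t) = 2t − 5.
N(t) = t·g'(t) − g(t) = t·(2t − 5) − (t^2 − 5t + 3) = t^2 − 3.
N(3) = 6.

6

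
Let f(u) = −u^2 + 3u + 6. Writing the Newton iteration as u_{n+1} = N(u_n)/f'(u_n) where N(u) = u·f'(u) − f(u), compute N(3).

−15

f'(u) = −2u + 3.
N(u) = u·f'(u) − f(u) = u·(−2u + 3) − (−u^2 + 3u + 6) = −u^2 − 6.
N(3) = −15.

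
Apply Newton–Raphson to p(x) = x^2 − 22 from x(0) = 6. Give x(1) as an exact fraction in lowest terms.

p'(x) = 2x.
p(6) = 14, p'(6) = 12, so x(1) = 6 − 14/12 = 29/6.

29/6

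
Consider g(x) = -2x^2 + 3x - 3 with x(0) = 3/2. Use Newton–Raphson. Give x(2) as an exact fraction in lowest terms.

5/2

g'(x) = -4x + 3.
g(3/2) = -3, g'(3/2) = -3, so x(1) = (3/2) - (-3)/(-3) = 1/2.
g(1/2) = -2, g'(1/2) = 1, so x(2) = (1/2) - (-2)/1 = 5/2.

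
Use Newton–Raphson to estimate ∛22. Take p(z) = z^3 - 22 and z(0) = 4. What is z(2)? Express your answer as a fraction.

p'(z) = 3z^2.
p(4) = 42, p'(4) = 48, so z(1) = 4 - 42/48 = 25/8.
p(25/8) = 4361/512, p'(25/8) = 1875/64, so z(2) = (25/8) - (4361/512)/(1875/64) = 21257/7500.

21257/7500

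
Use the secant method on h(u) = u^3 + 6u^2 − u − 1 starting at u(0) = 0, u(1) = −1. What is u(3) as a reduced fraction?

−13/49

h(0) = −1, h(−1) = 5. u(2) = (−1) − 5·((−1) − 0)/(5 − (−1)) = −1/6.
h(−1) = 5, h(−1/6) = −145/216. u(3) = (−1/6) − (−145/216)·((−1/6) − (−1))/((−145/216) − 5) = −13/49.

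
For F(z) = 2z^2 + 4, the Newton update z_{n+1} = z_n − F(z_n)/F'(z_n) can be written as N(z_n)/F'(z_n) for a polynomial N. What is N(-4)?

28

F'(z) = 4z.
N(z) = z·F'(z) − F(z) = z·(4z) − (2z^2 + 4) = 2z^2 − 4.
N(-4) = 28.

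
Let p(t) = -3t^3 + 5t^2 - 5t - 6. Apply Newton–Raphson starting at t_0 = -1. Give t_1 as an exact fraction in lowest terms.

-17/24

p'(t) = -9t^2 + 10t - 5.
p(-1) = 7, p'(-1) = -24, so t_1 = (-1) - 7/(-24) = -17/24.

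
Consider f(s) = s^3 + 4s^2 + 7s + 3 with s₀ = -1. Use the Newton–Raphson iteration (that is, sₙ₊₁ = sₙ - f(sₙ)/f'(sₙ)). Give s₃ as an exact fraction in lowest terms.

-249/410

f'(s) = 3s^2 + 8s + 7.
f(-1) = -1, f'(-1) = 2, so s₁ = (-1) - (-1)/2 = -1/2.
f(-1/2) = 3/8, f'(-1/2) = 15/4, so s₂ = (-1/2) - (3/8)/(15/4) = -3/5.
f(-3/5) = 3/125, f'(-3/5) = 82/25, so s₃ = (-3/5) - (3/125)/(82/25) = -249/410.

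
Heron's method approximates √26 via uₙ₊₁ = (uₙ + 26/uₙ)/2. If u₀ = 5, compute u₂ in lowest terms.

u₁ = (5 + 26/5)/2 = 51/10.
u₂ = (51/10 + 26/(51/10))/2 = 5201/1020.

5201/1020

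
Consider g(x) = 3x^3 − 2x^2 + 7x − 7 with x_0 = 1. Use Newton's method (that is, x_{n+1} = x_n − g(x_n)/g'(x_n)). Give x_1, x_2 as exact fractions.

g'(x) = 9x^2 − 4x + 7.
g(1) = 1, g'(1) = 12, so x_1 = 1 − 1/12 = 11/12.
g(11/12) = 3/64, g'(11/12) = 523/48, so x_2 = (11/12) − (3/64)/(523/48) = 2863/3138.

x_1 = 11/12, x_2 = 2863/3138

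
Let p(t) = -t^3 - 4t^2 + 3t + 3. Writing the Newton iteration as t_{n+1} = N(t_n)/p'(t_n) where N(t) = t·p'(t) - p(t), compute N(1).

-9

p'(t) = -3t^2 - 8t + 3.
N(t) = t·p'(t) - p(t) = t·(-3t^2 - 8t + 3) - (-t^3 - 4t^2 + 3t + 3) = -2t^3 - 4t^2 - 3.
N(1) = -9.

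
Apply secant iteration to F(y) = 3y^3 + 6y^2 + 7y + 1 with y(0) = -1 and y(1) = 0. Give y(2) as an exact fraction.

-1/4

F(-1) = -3, F(0) = 1. y(2) = 0 - 1·(0 - (-1))/(1 - (-3)) = -1/4.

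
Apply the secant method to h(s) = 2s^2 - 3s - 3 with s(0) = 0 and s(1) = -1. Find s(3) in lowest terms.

-21/31

h(0) = -3, h(-1) = 2. s(2) = (-1) - 2·((-1) - 0)/(2 - (-3)) = -3/5.
h(-1) = 2, h(-3/5) = -12/25. s(3) = (-3/5) - (-12/25)·((-3/5) - (-1))/((-12/25) - 2) = -21/31.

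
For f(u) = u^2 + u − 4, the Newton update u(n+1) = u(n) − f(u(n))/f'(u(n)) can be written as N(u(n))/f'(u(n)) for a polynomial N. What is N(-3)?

f'(u) = 2u + 1.
N(u) = u·f'(u) − f(u) = u·(2u + 1) − (u^2 + u − 4) = u^2 + 4.
N(-3) = 13.

13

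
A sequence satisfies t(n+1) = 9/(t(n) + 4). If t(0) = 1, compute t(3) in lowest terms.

261/161

t(1) = 9/(1 + 4) = 9/5.
t(2) = 9/(9/5 + 4) = 45/29.
t(3) = 9/(45/29 + 4) = 261/161.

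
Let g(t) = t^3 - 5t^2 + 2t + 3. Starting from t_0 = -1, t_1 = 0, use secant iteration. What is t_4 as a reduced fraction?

-3986304/7261645

g(-1) = -5, g(0) = 3. t_2 = 0 - 3·(0 - (-1))/(3 - (-5)) = -3/8.
g(0) = 3, g(-3/8) = 765/512. t_3 = (-3/8) - (765/512)·((-3/8) - 0)/((765/512) - 3) = -192/257.
g(-3/8) = 765/512, g(-192/257) = -28887165/16974593. t_4 = (-192/257) - (-28887165/16974593)·((-192/257) - (-3/8))/((-28887165/16974593) - (765/512)) = -3986304/7261645.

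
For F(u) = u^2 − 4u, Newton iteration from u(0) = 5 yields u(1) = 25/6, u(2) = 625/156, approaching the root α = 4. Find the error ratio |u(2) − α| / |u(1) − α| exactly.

1/26

u(1) − α = 25/6 − 4 = 1/6, so |u(1) − α| = 1/6.
u(2) − α = 625/156 − 4 = 1/156, so |u(2) − α| = 1/156.
Ratio = (1/156) / (1/6) = 1/26.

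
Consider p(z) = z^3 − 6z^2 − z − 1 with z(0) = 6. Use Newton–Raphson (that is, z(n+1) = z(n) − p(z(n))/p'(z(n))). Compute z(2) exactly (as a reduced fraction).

30877/4990

p'(z) = 3z^2 − 12z − 1.
p(6) = −7, p'(6) = 35, so z(1) = 6 − (−7)/35 = 31/5.
p(31/5) = 61/125, p'(31/5) = 998/25, so z(2) = (31/5) − (61/125)/(998/25) = 30877/4990.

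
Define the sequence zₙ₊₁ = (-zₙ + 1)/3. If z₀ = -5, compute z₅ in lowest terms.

z₁ = (-(-5) + 1)/3 = 2.
z₂ = (-2 + 1)/3 = -1/3.
z₃ = (-(-1/3) + 1)/3 = 4/9.
z₄ = (-(4/9) + 1)/3 = 5/27.
z₅ = (-(5/27) + 1)/3 = 22/81.

22/81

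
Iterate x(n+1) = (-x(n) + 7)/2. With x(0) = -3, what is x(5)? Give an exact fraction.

x(1) = (-(-3) + 7)/2 = 5.
x(2) = (-5 + 7)/2 = 1.
x(3) = (-1 + 7)/2 = 3.
x(4) = (-3 + 7)/2 = 2.
x(5) = (-2 + 7)/2 = 5/2.

5/2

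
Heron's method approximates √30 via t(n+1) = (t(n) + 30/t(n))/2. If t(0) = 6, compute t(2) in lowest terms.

241/44

t(1) = (6 + 30/6)/2 = 11/2.
t(2) = (11/2 + 30/(11/2))/2 = 241/44.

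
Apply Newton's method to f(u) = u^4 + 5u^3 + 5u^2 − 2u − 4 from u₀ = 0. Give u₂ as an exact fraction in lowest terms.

−4/3

f'(u) = 4u^3 + 15u^2 + 10u − 2.
f(0) = −4, f'(0) = −2, so u₁ = 0 − (−4)/(−2) = −2.
f(−2) = −4, f'(−2) = 6, so u₂ = (−2) − (−4)/6 = −4/3.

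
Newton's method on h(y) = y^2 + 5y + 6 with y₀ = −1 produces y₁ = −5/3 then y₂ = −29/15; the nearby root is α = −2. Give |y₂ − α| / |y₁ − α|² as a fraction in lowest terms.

3/5

y₁ − α = −5/3 − (−2) = −5/3 + 2 = 1/3, so |y₁ − α| = 1/3.
y₂ − α = −29/15 − (−2) = −29/15 + 2 = 1/15, so |y₂ − α| = 1/15.
|y₁ − α|² = 1/9.
Ratio = (1/15) / (1/9) = 3/5.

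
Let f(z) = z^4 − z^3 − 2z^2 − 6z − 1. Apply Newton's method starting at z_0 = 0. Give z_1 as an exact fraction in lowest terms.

f'(z) = 4z^3 − 3z^2 − 4z − 6.
f(0) = −1, f'(0) = −6, so z_1 = 0 − (−1)/(−6) = −1/6.

−1/6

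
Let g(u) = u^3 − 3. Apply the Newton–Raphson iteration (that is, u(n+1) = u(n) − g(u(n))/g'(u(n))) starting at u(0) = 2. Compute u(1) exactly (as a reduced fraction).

19/12

g'(u) = 3u^2.
g(2) = 5, g'(2) = 12, so u(1) = 2 − 5/12 = 19/12.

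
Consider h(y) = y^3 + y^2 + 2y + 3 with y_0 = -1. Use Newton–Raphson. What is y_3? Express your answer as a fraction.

-16154/12663

h'(y) = 3y^2 + 2y + 2.
h(-1) = 1, h'(-1) = 3, so y_1 = (-1) - 1/3 = -4/3.
h(-4/3) = -7/27, h'(-4/3) = 14/3, so y_2 = (-4/3) - (-7/27)/(14/3) = -23/18.
h(-23/18) = -53/5832, h'(-23/18) = 469/108, so y_3 = (-23/18) - (-53/5832)/(469/108) = -16154/12663.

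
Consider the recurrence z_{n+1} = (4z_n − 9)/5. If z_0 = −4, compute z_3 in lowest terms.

−161/25

z_1 = (4·(−4) − 9)/5 = −5.
z_2 = (4·(−5) − 9)/5 = −29/5.
z_3 = (4·(−29/5) − 9)/5 = −161/25.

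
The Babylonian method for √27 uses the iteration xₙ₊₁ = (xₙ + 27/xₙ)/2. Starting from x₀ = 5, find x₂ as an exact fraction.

x₁ = (5 + 27/5)/2 = 26/5.
x₂ = (26/5 + 27/(26/5))/2 = 1351/260.

1351/260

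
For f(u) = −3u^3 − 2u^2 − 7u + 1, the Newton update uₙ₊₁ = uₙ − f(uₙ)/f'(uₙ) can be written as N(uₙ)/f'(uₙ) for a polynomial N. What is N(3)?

−181

f'(u) = −9u^2 − 4u − 7.
N(u) = u·f'(u) − f(u) = u·(−9u^2 − 4u − 7) − (−3u^3 − 2u^2 − 7u + 1) = −6u^3 − 2u^2 − 1.
N(3) = −181.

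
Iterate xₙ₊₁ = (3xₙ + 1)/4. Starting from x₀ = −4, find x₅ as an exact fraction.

−191/1024

x₁ = (3·(−4) + 1)/4 = −11/4.
x₂ = (3·(−11/4) + 1)/4 = −29/16.
x₃ = (3·(−29/16) + 1)/4 = −71/64.
x₄ = (3·(−71/64) + 1)/4 = −149/256.
x₅ = (3·(−149/256) + 1)/4 = −191/1024.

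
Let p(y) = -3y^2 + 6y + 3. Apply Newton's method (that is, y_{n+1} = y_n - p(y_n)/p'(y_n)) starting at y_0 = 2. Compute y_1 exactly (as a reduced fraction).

5/2

p'(y) = -6y + 6.
p(2) = 3, p'(2) = -6, so y_1 = 2 - 3/(-6) = 5/2.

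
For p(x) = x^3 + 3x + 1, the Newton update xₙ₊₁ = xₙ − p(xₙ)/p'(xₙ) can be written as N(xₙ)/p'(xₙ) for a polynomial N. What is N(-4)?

p'(x) = 3x^2 + 3.
N(x) = x·p'(x) − p(x) = x·(3x^2 + 3) − (x^3 + 3x + 1) = 2x^3 − 1.
N(-4) = −129.

−129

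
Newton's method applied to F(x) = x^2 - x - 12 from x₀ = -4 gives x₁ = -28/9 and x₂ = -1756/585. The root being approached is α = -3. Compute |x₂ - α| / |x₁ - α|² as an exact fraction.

x₁ - α = -28/9 - (-3) = -28/9 + 3 = -1/9, so |x₁ - α| = 1/9.
x₂ - α = -1756/585 - (-3) = -1756/585 + 3 = -1/585, so |x₂ - α| = 1/585.
|x₁ - α|² = 1/81.
Ratio = (1/585) / (1/81) = 9/65.

9/65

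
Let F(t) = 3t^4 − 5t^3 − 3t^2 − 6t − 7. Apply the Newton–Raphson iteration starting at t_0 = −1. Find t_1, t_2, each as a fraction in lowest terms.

F'(t) = 12t^3 − 15t^2 − 6t − 6.
F(−1) = 4, F'(−1) = −27, so t_1 = (−1) − 4/(−27) = −23/27.
F(−23/27) = 107104/177147, F'(−23/27) = −125915/6561, so t_2 = (−23/27) − (107104/177147)/(−125915/6561) = −929647/1133235.

t_1 = −23/27, t_2 = −929647/1133235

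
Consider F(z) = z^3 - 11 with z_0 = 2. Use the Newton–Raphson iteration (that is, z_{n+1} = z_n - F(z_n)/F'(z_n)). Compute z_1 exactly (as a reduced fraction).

9/4

F'(z) = 3z^2.
F(2) = -3, F'(2) = 12, so z_1 = 2 - (-3)/12 = 9/4.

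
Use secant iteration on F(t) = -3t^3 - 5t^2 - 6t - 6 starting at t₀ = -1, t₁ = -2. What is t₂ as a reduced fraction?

-7/6

F(-1) = -2, F(-2) = 10. t₂ = (-2) - 10·((-2) - (-1))/(10 - (-2)) = -7/6.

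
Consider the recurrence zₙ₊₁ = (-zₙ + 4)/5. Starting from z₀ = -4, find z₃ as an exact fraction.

88/125

z₁ = (-(-4) + 4)/5 = 8/5.
z₂ = (-(8/5) + 4)/5 = 12/25.
z₃ = (-(12/25) + 4)/5 = 88/125.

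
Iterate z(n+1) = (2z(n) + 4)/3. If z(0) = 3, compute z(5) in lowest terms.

z(1) = (2·3 + 4)/3 = 10/3.
z(2) = (2·(10/3) + 4)/3 = 32/9.
z(3) = (2·(32/9) + 4)/3 = 100/27.
z(4) = (2·(100/27) + 4)/3 = 308/81.
z(5) = (2·(308/81) + 4)/3 = 940/243.

940/243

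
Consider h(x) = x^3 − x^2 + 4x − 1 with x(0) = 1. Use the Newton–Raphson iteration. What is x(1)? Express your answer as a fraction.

2/5

h'(x) = 3x^2 − 2x + 4.
h(1) = 3, h'(1) = 5, so x(1) = 1 − 3/5 = 2/5.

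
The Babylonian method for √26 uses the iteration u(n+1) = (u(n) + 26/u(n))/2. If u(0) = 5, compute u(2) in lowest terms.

5201/1020

u(1) = (5 + 26/5)/2 = 51/10.
u(2) = (51/10 + 26/(51/10))/2 = 5201/1020.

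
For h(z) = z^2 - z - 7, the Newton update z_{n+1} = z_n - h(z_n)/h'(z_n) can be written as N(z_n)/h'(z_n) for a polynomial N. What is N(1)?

8

h'(z) = 2z - 1.
N(z) = z·h'(z) - h(z) = z·(2z - 1) - (z^2 - z - 7) = z^2 + 7.
N(1) = 8.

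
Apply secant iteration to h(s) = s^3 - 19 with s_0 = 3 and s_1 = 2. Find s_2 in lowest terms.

h(3) = 8, h(2) = -11. s_2 = 2 - (-11)·(2 - 3)/((-11) - 8) = 49/19.

49/19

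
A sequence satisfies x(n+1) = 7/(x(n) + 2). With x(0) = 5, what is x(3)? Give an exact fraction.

x(1) = 7/(5 + 2) = 1.
x(2) = 7/(1 + 2) = 7/3.
x(3) = 7/(7/3 + 2) = 21/13.

21/13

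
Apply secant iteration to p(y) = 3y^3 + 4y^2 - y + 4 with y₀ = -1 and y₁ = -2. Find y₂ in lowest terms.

-7/4

p(-1) = 6, p(-2) = -2. y₂ = (-2) - (-2)·((-2) - (-1))/((-2) - 6) = -7/4.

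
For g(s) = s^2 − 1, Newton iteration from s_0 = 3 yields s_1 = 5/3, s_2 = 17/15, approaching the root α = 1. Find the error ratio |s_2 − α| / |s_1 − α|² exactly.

s_1 − α = 5/3 − 1 = 2/3, so |s_1 − α| = 2/3.
s_2 − α = 17/15 − 1 = 2/15, so |s_2 − α| = 2/15.
|s_1 − α|² = 4/9.
Ratio = (2/15) / (4/9) = 3/10.

3/10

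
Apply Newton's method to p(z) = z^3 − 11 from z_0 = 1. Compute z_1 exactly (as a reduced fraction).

p'(z) = 3z^2.
p(1) = −10, p'(1) = 3, so z_1 = 1 − (−10)/3 = 13/3.

13/3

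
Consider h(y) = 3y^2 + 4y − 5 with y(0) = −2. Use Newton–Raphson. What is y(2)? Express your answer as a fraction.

−1187/560

h'(y) = 6y + 4.
h(−2) = −1, h'(−2) = −8, so y(1) = (−2) − (−1)/(−8) = −17/8.
h(−17/8) = 3/64, h'(−17/8) = −35/4, so y(2) = (−17/8) − (3/64)/(−35/4) = −1187/560.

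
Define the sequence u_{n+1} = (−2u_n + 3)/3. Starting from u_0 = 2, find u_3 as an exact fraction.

u_1 = (−2·2 + 3)/3 = −1/3.
u_2 = (−2·(−1/3) + 3)/3 = 11/9.
u_3 = (−2·(11/9) + 3)/3 = 5/27.

5/27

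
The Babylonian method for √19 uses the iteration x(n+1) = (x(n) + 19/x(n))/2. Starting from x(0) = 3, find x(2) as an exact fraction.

367/84

x(1) = (3 + 19/3)/2 = 14/3.
x(2) = (14/3 + 19/(14/3))/2 = 367/84.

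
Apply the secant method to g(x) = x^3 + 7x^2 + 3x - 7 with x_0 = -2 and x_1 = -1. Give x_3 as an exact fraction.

g(-2) = 7, g(-1) = -4. x_2 = (-1) - (-4)·((-1) - (-2))/((-4) - 7) = -15/11.
g(-1) = -4, g(-15/11) = -812/1331. x_3 = (-15/11) - (-812/1331)·((-15/11) - (-1))/((-812/1331) - (-4)) = -403/282.

-403/282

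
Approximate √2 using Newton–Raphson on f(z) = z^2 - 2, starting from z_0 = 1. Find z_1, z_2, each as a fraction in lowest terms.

z_1 = 3/2, z_2 = 17/12

f'(z) = 2z.
f(1) = -1, f'(1) = 2, so z_1 = 1 - (-1)/2 = 3/2.
f(3/2) = 1/4, f'(3/2) = 3, so z_2 = (3/2) - (1/4)/3 = 17/12.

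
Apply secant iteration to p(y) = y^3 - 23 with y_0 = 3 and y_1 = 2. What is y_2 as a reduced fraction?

p(3) = 4, p(2) = -15. y_2 = 2 - (-15)·(2 - 3)/((-15) - 4) = 53/19.

53/19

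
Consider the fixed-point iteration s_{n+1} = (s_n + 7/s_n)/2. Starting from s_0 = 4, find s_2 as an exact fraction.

977/368

s_1 = (4 + 7/4)/2 = 23/8.
s_2 = (23/8 + 7/(23/8))/2 = 977/368.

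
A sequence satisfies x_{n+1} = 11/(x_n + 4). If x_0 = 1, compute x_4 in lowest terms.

1969/1057

x_1 = 11/(1 + 4) = 11/5.
x_2 = 11/(11/5 + 4) = 55/31.
x_3 = 11/(55/31 + 4) = 341/179.
x_4 = 11/(341/179 + 4) = 1969/1057.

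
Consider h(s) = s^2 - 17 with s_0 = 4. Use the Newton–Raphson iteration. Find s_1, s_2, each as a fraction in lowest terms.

s_1 = 33/8, s_2 = 2177/528

h'(s) = 2s.
h(4) = -1, h'(4) = 8, so s_1 = 4 - (-1)/8 = 33/8.
h(33/8) = 1/64, h'(33/8) = 33/4, so s_2 = (33/8) - (1/64)/(33/4) = 2177/528.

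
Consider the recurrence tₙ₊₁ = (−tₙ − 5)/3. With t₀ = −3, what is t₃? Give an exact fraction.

−32/27

t₁ = (−(−3) − 5)/3 = −2/3.
t₂ = (−(−2/3) − 5)/3 = −13/9.
t₃ = (−(−13/9) − 5)/3 = −32/27.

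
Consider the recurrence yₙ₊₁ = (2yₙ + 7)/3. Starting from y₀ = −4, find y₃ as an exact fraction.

101/27

y₁ = (2·(−4) + 7)/3 = −1/3.
y₂ = (2·(−1/3) + 7)/3 = 19/9.
y₃ = (2·(19/9) + 7)/3 = 101/27.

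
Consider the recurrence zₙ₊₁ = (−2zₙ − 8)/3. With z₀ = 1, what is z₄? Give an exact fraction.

−88/81

z₁ = (−2·1 − 8)/3 = −10/3.
z₂ = (−2·(−10/3) − 8)/3 = −4/9.
z₃ = (−2·(−4/9) − 8)/3 = −64/27.
z₄ = (−2·(−64/27) − 8)/3 = −88/81.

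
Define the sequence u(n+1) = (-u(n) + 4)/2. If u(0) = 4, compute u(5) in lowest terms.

u(1) = (-4 + 4)/2 = 0.
u(2) = (-0 + 4)/2 = 2.
u(3) = (-2 + 4)/2 = 1.
u(4) = (-1 + 4)/2 = 3/2.
u(5) = (-(3/2) + 4)/2 = 5/4.

5/4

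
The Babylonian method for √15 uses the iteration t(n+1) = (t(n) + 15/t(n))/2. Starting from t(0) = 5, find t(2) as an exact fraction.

t(1) = (5 + 15/5)/2 = 4.
t(2) = (4 + 15/4)/2 = 31/8.

31/8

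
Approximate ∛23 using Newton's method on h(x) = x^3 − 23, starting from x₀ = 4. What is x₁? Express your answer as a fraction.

151/48

h'(x) = 3x^2.
h(4) = 41, h'(4) = 48, so x₁ = 4 − 41/48 = 151/48.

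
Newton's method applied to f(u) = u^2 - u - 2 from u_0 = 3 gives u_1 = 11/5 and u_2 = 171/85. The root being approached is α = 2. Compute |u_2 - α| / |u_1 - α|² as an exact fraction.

5/17

u_1 - α = 11/5 - 2 = 1/5, so |u_1 - α| = 1/5.
u_2 - α = 171/85 - 2 = 1/85, so |u_2 - α| = 1/85.
|u_1 - α|² = 1/25.
Ratio = (1/85) / (1/25) = 5/17.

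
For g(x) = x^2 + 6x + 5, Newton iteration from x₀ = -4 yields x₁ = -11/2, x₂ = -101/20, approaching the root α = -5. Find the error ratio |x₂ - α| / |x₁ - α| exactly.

x₁ - α = -11/2 - (-5) = -11/2 + 5 = -1/2, so |x₁ - α| = 1/2.
x₂ - α = -101/20 - (-5) = -101/20 + 5 = -1/20, so |x₂ - α| = 1/20.
Ratio = (1/20) / (1/2) = 1/10.

1/10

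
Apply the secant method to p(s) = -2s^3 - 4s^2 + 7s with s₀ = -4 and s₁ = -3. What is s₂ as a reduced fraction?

-40/13

p(-4) = 36, p(-3) = -3. s₂ = (-3) - (-3)·((-3) - (-4))/((-3) - 36) = -40/13.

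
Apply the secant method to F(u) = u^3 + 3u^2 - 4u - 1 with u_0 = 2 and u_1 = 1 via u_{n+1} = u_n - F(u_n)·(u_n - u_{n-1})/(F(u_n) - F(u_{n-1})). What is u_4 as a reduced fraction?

41225561/35393849

F(2) = 11, F(1) = -1. u_2 = 1 - (-1)·(1 - 2)/((-1) - 11) = 13/12.
F(1) = -1, F(13/12) = -935/1728. u_3 = (13/12) - (-935/1728)·((13/12) - 1)/((-935/1728) - (-1)) = 937/793.
F(13/12) = -935/1728, F(937/793) = 55741895/498677257. u_4 = (937/793) - (55741895/498677257)·((937/793) - (13/12))/((55741895/498677257) - (-935/1728)) = 41225561/35393849.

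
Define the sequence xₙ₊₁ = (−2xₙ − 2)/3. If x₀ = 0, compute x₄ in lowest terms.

x₁ = (−2·0 − 2)/3 = −2/3.
x₂ = (−2·(−2/3) − 2)/3 = −2/9.
x₃ = (−2·(−2/9) − 2)/3 = −14/27.
x₄ = (−2·(−14/27) − 2)/3 = −26/81.

−26/81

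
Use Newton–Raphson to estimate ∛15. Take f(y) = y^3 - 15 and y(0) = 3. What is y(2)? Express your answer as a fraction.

35269/14283

f'(y) = 3y^2.
f(3) = 12, f'(3) = 27, so y(1) = 3 - 12/27 = 23/9.
f(23/9) = 1232/729, f'(23/9) = 529/27, so y(2) = (23/9) - (1232/729)/(529/27) = 35269/14283.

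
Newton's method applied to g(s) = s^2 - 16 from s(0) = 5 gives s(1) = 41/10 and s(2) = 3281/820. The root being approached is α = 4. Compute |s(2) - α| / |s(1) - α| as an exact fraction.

1/82

s(1) - α = 41/10 - 4 = 1/10, so |s(1) - α| = 1/10.
s(2) - α = 3281/820 - 4 = 1/820, so |s(2) - α| = 1/820.
Ratio = (1/820) / (1/10) = 1/82.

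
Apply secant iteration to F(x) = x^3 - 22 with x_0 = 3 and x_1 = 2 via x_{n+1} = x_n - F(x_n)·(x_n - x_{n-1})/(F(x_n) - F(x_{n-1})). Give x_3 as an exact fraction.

F(3) = 5, F(2) = -14. x_2 = 2 - (-14)·(2 - 3)/((-14) - 5) = 52/19.
F(2) = -14, F(52/19) = -10290/6859. x_3 = (52/19) - (-10290/6859)·((52/19) - 2)/((-10290/6859) - (-14)) = 8651/3062.

8651/3062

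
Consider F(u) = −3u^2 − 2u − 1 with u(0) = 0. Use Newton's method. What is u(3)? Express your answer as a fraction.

−13/56

F'(u) = −6u − 2.
F(0) = −1, F'(0) = −2, so u(1) = 0 − (−1)/(−2) = −1/2.
F(−1/2) = −3/4, F'(−1/2) = 1, so u(2) = (−1/2) − (−3/4)/1 = 1/4.
F(1/4) = −27/16, F'(1/4) = −7/2, so u(3) = (1/4) − (−27/16)/(−7/2) = −13/56.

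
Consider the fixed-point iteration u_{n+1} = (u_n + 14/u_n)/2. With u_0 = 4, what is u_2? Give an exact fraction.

u_1 = (4 + 14/4)/2 = 15/4.
u_2 = (15/4 + 14/(15/4))/2 = 449/120.

449/120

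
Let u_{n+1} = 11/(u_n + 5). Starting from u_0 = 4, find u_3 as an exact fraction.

616/379

u_1 = 11/(4 + 5) = 11/9.
u_2 = 11/(11/9 + 5) = 99/56.
u_3 = 11/(99/56 + 5) = 616/379.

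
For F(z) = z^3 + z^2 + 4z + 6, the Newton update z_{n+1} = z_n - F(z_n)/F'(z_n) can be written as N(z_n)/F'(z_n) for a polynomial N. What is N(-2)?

F'(z) = 3z^2 + 2z + 4.
N(z) = z·F'(z) - F(z) = z·(3z^2 + 2z + 4) - (z^3 + z^2 + 4z + 6) = 2z^3 + z^2 - 6.
N(-2) = -18.

-18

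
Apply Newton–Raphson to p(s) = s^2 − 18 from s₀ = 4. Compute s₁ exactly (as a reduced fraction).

17/4

p'(s) = 2s.
p(4) = −2, p'(4) = 8, so s₁ = 4 − (−2)/8 = 17/4.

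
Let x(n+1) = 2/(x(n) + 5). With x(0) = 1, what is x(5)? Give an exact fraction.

x(1) = 2/(1 + 5) = 1/3.
x(2) = 2/(1/3 + 5) = 3/8.
x(3) = 2/(3/8 + 5) = 16/43.
x(4) = 2/(16/43 + 5) = 86/231.
x(5) = 2/(86/231 + 5) = 462/1241.

462/1241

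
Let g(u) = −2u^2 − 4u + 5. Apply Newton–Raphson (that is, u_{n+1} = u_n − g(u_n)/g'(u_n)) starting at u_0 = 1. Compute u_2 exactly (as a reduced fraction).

209/240

g'(u) = −4u − 4.
g(1) = −1, g'(1) = −8, so u_1 = 1 − (−1)/(−8) = 7/8.
g(7/8) = −1/32, g'(7/8) = −15/2, so u_2 = (7/8) − (−1/32)/(−15/2) = 209/240.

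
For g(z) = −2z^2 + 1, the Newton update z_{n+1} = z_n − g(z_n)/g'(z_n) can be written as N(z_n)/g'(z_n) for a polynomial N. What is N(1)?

g'(z) = −4z.
N(z) = z·g'(z) − g(z) = z·(−4z) − (−2z^2 + 1) = −2z^2 − 1.
N(1) = −3.

−3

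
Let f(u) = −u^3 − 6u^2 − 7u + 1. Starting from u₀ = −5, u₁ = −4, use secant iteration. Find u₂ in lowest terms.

−59/14

f(−5) = 11, f(−4) = −3. u₂ = (−4) − (−3)·((−4) − (−5))/((−3) − 11) = −59/14.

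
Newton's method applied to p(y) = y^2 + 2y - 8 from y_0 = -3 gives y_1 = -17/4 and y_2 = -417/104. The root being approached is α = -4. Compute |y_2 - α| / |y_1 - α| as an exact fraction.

y_1 - α = -17/4 - (-4) = -17/4 + 4 = -1/4, so |y_1 - α| = 1/4.
y_2 - α = -417/104 - (-4) = -417/104 + 4 = -1/104, so |y_2 - α| = 1/104.
Ratio = (1/104) / (1/4) = 1/26.

1/26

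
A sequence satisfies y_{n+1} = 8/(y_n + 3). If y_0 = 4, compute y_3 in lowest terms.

y_1 = 8/(4 + 3) = 8/7.
y_2 = 8/(8/7 + 3) = 56/29.
y_3 = 8/(56/29 + 3) = 232/143.

232/143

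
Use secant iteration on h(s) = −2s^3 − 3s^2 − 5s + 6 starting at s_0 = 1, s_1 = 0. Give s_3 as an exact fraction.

75/94

h(1) = −4, h(0) = 6. s_2 = 0 − 6·(0 − 1)/(6 − (−4)) = 3/5.
h(0) = 6, h(3/5) = 186/125. s_3 = (3/5) − (186/125)·((3/5) − 0)/((186/125) − 6) = 75/94.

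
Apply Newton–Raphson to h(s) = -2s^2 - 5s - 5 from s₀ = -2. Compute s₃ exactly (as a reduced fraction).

h'(s) = -4s - 5.
h(-2) = -3, h'(-2) = 3, so s₁ = (-2) - (-3)/3 = -1.
h(-1) = -2, h'(-1) = -1, so s₂ = (-1) - (-2)/(-1) = -3.
h(-3) = -8, h'(-3) = 7, so s₃ = (-3) - (-8)/7 = -13/7.

-13/7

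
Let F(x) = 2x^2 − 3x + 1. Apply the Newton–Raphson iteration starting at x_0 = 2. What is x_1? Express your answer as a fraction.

F'(x) = 4x − 3.
F(2) = 3, F'(2) = 5, so x_1 = 2 − 3/5 = 7/5.

7/5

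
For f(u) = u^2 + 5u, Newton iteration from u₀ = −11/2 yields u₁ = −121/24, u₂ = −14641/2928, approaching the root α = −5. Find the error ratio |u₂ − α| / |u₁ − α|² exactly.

u₁ − α = −121/24 − (−5) = −121/24 + 5 = −1/24, so |u₁ − α| = 1/24.
u₂ − α = −14641/2928 − (−5) = −14641/2928 + 5 = −1/2928, so |u₂ − α| = 1/2928.
|u₁ − α|² = 1/576.
Ratio = (1/2928) / (1/576) = 12/61.

12/61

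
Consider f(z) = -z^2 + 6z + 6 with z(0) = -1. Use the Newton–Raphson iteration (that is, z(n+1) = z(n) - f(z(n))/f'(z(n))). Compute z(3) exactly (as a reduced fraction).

f'(z) = -2z + 6.
f(-1) = -1, f'(-1) = 8, so z(1) = (-1) - (-1)/8 = -7/8.
f(-7/8) = -1/64, f'(-7/8) = 31/4, so z(2) = (-7/8) - (-1/64)/(31/4) = -433/496.
f(-433/496) = -1/246016, f'(-433/496) = 1921/248, so z(3) = (-433/496) - (-1/246016)/(1921/248) = -1663585/1905632.

-1663585/1905632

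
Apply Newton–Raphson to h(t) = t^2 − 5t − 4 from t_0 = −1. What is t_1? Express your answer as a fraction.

−5/7

h'(t) = 2t − 5.
h(−1) = 2, h'(−1) = −7, so t_1 = (−1) − 2/(−7) = −5/7.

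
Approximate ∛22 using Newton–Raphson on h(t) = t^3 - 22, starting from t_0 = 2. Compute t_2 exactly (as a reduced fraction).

h'(t) = 3t^2.
h(2) = -14, h'(2) = 12, so t_1 = 2 - (-14)/12 = 19/6.
h(19/6) = 2107/216, h'(19/6) = 361/12, so t_2 = (19/6) - (2107/216)/(361/12) = 9235/3249.

9235/3249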